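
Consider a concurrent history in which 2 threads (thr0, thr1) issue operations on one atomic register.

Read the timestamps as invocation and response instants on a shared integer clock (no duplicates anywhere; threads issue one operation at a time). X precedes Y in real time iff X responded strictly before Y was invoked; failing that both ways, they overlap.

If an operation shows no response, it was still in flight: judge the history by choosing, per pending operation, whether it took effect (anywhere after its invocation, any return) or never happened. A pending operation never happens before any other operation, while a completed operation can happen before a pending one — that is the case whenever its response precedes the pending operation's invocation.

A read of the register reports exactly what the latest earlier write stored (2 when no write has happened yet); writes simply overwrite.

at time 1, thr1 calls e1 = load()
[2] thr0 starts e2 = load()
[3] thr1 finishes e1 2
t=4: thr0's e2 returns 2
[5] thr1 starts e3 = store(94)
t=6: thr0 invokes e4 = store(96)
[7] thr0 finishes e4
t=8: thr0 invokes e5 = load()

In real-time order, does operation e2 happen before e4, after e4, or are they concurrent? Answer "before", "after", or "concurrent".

before

e2 spans [2,4], e4 spans [6,7]
resp(e2)=4 < inv(e4)=6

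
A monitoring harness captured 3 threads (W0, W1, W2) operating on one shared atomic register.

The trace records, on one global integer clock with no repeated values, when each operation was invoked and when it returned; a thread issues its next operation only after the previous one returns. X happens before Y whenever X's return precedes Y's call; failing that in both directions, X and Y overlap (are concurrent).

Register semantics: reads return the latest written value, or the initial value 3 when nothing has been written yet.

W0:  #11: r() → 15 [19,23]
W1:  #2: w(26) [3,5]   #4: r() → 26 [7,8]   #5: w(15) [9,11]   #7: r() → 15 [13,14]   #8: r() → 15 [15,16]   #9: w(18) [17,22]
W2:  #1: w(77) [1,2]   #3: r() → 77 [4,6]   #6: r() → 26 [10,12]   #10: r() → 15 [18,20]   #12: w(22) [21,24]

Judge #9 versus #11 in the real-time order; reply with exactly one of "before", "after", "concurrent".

concurrent

#9 spans [17,22], #11 spans [19,23]
the intervals overlap in both directions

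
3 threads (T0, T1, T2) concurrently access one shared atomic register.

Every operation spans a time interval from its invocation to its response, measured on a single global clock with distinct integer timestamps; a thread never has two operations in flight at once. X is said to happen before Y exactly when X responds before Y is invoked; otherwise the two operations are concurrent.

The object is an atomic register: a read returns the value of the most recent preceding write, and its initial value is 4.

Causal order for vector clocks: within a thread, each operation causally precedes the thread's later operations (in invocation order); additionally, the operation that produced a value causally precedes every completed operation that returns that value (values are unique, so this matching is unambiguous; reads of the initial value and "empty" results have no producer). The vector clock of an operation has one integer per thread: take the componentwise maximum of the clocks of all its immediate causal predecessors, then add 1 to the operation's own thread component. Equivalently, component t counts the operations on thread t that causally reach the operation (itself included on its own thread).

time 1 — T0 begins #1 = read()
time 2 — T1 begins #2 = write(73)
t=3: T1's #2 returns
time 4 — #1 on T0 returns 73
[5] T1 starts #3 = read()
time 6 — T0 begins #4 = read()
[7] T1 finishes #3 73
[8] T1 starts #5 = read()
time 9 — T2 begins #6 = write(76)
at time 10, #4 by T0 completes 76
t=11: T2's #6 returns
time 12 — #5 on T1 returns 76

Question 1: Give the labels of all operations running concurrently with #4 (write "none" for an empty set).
#3, #5, #6

#4 spans [6,10]; an op avoiding the whole window 6..10 is ordered, any other is concurrent
#1 [1,4]: before
#2 [2,3]: before
#3 [5,7]: concurrent
#5 [8,12]: concurrent
#6 [9,11]: concurrent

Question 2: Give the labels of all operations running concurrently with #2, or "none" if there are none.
#1

#2 runs from 2 to 3; window-overlapping ops are concurrent
#1 [1,4]: concurrent
#3 [5,7]: after
#4 [6,10]: after
#5 [8,12]: after
#6 [9,11]: after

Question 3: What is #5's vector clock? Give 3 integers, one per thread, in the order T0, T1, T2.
(0, 3, 1)

root op #6, invoked 9: fresh clock plus T2's own tick → (0, 0, 1)
root op #2, invoked 2: fresh clock plus T1's own tick → (0, 1, 0)
VC(#3, invoked at 5): max of VC(#2)=(0, 1, 0), then +1 on thread T1 → (0, 2, 0)
VC(#1, invoked at 1): max of VC(#2)=(0, 1, 0), then +1 on thread T0 → (1, 1, 0)
VC(#5, invoked at 8): max of VC(#3)=(0, 2, 0), VC(#6)=(0, 0, 1), then +1 on thread T1 → (0, 3, 1)
VC(#4, invoked at 6): max of VC(#1)=(1, 1, 0), VC(#6)=(0, 0, 1), then +1 on thread T0 → (2, 1, 1)
target: VC(#5) = (0, 3, 1)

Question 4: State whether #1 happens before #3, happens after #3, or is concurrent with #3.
before

#1 spans [1,4], #3 spans [5,7]
resp(#1)=4 < inv(#3)=5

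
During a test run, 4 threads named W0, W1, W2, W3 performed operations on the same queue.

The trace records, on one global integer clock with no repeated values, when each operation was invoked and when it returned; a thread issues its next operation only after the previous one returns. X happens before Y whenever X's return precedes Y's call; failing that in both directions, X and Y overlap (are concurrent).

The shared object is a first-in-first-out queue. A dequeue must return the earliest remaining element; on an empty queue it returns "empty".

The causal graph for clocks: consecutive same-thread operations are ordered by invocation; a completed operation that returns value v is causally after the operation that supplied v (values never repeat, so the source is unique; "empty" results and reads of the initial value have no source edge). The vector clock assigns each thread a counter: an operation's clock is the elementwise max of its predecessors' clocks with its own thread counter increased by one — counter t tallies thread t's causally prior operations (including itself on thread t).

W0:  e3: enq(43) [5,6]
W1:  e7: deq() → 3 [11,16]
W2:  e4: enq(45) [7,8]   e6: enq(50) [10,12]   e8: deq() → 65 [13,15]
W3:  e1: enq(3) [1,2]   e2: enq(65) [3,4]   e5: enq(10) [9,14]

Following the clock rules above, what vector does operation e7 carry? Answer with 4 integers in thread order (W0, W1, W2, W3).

(0, 1, 0, 1)

e1 (invocation 1): nothing precedes it; W3's component alone gives (0, 0, 0, 1)
e4 (invocation 7): nothing precedes it; W2's component alone gives (0, 0, 1, 0)
e3 (invocation 5): nothing precedes it; W0's component alone gives (1, 0, 0, 0)
merge at e2 (invoked 3): VC(e1)=(0, 0, 0, 1), own-thread bump on W3 → (0, 0, 0, 2)
merge at e6 (invoked 10): VC(e4)=(0, 0, 1, 0), own-thread bump on W2 → (0, 0, 2, 0)
merge at e7 (invoked 11): VC(e1)=(0, 0, 0, 1), own-thread bump on W1 → (0, 1, 0, 1)
merge at e5 (invoked 9): VC(e2)=(0, 0, 0, 2), own-thread bump on W3 → (0, 0, 0, 3)
merge at e8 (invoked 13): VC(e2)=(0, 0, 0, 2), VC(e6)=(0, 0, 2, 0), own-thread bump on W2 → (0, 0, 3, 2)
target: VC(e7) = (0, 1, 0, 1)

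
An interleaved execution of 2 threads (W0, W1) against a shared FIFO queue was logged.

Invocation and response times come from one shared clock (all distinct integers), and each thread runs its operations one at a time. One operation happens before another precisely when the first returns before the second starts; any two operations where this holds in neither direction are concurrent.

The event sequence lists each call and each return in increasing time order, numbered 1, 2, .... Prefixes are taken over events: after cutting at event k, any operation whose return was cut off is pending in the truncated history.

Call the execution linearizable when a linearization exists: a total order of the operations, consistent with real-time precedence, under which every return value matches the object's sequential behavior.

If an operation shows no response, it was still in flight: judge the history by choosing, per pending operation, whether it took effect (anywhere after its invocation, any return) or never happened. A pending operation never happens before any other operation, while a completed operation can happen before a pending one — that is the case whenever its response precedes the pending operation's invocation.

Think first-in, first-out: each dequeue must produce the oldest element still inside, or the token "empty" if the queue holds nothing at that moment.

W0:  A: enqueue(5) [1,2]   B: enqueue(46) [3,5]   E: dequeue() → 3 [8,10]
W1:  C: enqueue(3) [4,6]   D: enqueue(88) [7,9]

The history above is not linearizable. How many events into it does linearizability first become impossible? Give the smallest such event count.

10

events 1..9 are linearizable; a witness order is A, B, C, D:
1. A enqueue(5), leaving queue <5>
2. B enqueue(46), leaving queue <5,46>
3. C enqueue(3), leaving queue <5,46,3>
4. D enqueue(88), leaving queue <5,46,3,88>
adding event 10 (E responds at 10) leaves no legal real-time order
sample order A, B, C, D, E stalls at step 5 — E dequeue() → 3 has no legal effect
sample order A, B, C, E, D stalls at step 4 — E dequeue() → 3 has no legal effect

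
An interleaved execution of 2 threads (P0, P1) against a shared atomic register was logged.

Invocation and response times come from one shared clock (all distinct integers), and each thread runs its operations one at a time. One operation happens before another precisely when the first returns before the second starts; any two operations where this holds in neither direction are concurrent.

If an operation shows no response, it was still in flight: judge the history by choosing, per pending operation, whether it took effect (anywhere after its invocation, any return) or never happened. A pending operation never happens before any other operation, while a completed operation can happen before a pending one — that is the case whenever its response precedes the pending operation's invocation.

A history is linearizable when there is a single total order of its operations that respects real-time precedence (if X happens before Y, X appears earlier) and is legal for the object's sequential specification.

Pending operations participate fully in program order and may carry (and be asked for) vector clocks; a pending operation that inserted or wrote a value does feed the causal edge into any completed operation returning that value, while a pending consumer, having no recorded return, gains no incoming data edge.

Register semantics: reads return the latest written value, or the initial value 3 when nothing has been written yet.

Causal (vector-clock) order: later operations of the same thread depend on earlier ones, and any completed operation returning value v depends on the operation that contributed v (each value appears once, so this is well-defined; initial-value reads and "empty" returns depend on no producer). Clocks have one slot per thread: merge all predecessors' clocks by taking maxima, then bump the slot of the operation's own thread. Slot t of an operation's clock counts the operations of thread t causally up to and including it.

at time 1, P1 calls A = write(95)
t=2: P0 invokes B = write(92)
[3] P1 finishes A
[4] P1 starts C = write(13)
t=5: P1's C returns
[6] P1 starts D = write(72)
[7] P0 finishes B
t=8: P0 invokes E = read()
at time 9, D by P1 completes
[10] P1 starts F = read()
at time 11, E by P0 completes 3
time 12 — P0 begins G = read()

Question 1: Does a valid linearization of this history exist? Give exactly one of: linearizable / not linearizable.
prefix check: 1..10 passes, 1..11 fails once E's time-11 response joins
5 completed operations, 7 real-time-consistent orders — every atomic register replay fails
every completion of the 1 pending operation (F) was checked; none linearizes
for example A, B, C, D, E (pending dropped) fails at step 5: E read() → 3 is not legal there
for example A, B, C, E, D (pending dropped) fails at step 4: E read() → 3 is not legal there

not linearizable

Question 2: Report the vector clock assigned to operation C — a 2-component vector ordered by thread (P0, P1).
A, invoked 1, has no incoming edges; only P1's bump applies → (0, 1)
B, invoked 2, has no incoming edges; only P0's bump applies → (1, 0)
invoked at 4, C merges VC(A)=(0, 1) and bumps P1's slot → (0, 2)
invoked at 8, E merges VC(B)=(1, 0) and bumps P0's slot → (2, 0)
invoked at 6, D merges VC(C)=(0, 2) and bumps P1's slot → (0, 3)
invoked at 12, G merges VC(E)=(2, 0) and bumps P0's slot → (3, 0)
invoked at 10, F merges VC(D)=(0, 3) and bumps P1's slot → (0, 4)
target: VC(C) = (0, 2)

(0, 2)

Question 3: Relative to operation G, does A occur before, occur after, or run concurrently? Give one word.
A spans [1,3], G spans [12,…)
resp(A)=3 < inv(G)=12

before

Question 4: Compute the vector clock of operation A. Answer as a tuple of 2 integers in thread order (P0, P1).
VC(A, invoked at 1): no causal predecessors; +1 on P1 → (0, 1)
VC(B, invoked at 2): no causal predecessors; +1 on P0 → (1, 0)
C, invoked 4, takes VC(A)=(0, 1) under max, adds 1 for P1 → (0, 2)
E, invoked 8, takes VC(B)=(1, 0) under max, adds 1 for P0 → (2, 0)
D, invoked 6, takes VC(C)=(0, 2) under max, adds 1 for P1 → (0, 3)
G, invoked 12, takes VC(E)=(2, 0) under max, adds 1 for P0 → (3, 0)
F, invoked 10, takes VC(D)=(0, 3) under max, adds 1 for P1 → (0, 4)
target: VC(A) = (0, 1)

(0, 1)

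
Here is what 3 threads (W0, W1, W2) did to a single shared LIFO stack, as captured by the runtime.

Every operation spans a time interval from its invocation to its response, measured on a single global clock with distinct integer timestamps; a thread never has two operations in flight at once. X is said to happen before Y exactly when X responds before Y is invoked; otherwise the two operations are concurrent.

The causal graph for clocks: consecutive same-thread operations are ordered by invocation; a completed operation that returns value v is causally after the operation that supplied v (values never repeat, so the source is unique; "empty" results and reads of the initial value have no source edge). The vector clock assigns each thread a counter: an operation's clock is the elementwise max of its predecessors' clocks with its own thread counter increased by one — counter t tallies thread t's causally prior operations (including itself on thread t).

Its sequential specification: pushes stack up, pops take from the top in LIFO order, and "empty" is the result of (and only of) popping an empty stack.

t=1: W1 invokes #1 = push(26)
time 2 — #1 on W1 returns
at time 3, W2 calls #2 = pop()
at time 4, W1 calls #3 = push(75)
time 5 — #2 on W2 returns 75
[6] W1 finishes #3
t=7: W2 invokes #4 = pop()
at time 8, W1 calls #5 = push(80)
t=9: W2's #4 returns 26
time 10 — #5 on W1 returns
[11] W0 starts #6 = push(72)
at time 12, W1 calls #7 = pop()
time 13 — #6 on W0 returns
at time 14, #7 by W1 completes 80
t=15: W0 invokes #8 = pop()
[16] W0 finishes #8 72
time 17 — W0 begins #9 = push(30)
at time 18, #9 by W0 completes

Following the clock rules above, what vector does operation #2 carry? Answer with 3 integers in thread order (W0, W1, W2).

#1 (invocation 1): nothing precedes it; W1's component alone gives (0, 1, 0)
#6 (invocation 11): nothing precedes it; W0's component alone gives (1, 0, 0)
merge at #3 (invoked 4): VC(#1)=(0, 1, 0), own-thread bump on W1 → (0, 2, 0)
merge at #8 (invoked 15): VC(#6)=(1, 0, 0), own-thread bump on W0 → (2, 0, 0)
merge at #2 (invoked 3): VC(#3)=(0, 2, 0), own-thread bump on W2 → (0, 2, 1)
merge at #5 (invoked 8): VC(#3)=(0, 2, 0), own-thread bump on W1 → (0, 3, 0)
merge at #9 (invoked 17): VC(#8)=(2, 0, 0), own-thread bump on W0 → (3, 0, 0)
merge at #4 (invoked 7): VC(#1)=(0, 1, 0), VC(#2)=(0, 2, 1), own-thread bump on W2 → (0, 2, 2)
merge at #7 (invoked 12): VC(#5)=(0, 3, 0), own-thread bump on W1 → (0, 4, 0)
target: VC(#2) = (0, 2, 1)

(0, 2, 1)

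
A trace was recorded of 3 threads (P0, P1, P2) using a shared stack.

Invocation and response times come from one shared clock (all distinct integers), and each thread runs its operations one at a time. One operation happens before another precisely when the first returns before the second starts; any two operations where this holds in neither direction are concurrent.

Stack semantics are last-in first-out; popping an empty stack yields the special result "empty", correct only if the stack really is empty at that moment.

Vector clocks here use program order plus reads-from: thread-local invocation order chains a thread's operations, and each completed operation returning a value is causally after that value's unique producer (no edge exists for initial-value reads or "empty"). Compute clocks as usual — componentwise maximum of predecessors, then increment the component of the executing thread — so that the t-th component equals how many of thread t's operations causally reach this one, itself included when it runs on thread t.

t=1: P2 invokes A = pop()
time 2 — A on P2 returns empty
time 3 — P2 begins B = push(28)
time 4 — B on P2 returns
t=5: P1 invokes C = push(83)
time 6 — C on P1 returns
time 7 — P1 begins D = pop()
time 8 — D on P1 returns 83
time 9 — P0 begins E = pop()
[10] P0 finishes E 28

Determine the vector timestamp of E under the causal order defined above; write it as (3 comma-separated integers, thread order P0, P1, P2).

(1, 0, 2)

A, invoked 1, has no incoming edges; only P2's bump applies → (0, 0, 1)
C, invoked 5, has no incoming edges; only P1's bump applies → (0, 1, 0)
B (invocation 3): componentwise max over VC(A)=(0, 0, 1), +1 at P2, giving (0, 0, 2)
D (invocation 7): componentwise max over VC(C)=(0, 1, 0), +1 at P1, giving (0, 2, 0)
E (invocation 9): componentwise max over VC(B)=(0, 0, 2), +1 at P0, giving (1, 0, 2)
target: VC(E) = (1, 0, 2)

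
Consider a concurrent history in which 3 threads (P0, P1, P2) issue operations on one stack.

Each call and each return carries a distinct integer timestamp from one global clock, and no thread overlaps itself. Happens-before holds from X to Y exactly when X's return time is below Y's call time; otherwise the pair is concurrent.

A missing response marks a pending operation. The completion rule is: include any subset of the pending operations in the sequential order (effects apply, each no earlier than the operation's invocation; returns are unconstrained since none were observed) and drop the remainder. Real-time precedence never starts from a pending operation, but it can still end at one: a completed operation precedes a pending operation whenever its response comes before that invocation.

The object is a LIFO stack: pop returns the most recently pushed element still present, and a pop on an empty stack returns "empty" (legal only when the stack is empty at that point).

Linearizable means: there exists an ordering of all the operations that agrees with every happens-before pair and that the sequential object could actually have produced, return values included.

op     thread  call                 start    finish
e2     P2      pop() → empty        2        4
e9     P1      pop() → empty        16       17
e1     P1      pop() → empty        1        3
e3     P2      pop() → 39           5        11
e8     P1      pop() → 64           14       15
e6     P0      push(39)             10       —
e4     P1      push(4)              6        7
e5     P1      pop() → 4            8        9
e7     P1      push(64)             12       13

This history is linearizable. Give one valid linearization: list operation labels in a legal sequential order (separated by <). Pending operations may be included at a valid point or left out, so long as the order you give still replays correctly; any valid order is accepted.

e1 < e2 < e4 < e5 < e6 < e3 < e7 < e8 < e9

step 1: e1 pop() → empty — stack <>
step 2: e2 pop() → empty — stack <>
step 3: e4 push(4) — stack <4>
step 4: e5 pop() → 4 — stack <>
step 5: e6 push(39) (pending, included) — stack <39>
step 6: e3 pop() → 39 — stack <>
step 7: e7 push(64) — stack <64>
step 8: e8 pop() → 64 — stack <>
step 9: e9 pop() → empty — stack <>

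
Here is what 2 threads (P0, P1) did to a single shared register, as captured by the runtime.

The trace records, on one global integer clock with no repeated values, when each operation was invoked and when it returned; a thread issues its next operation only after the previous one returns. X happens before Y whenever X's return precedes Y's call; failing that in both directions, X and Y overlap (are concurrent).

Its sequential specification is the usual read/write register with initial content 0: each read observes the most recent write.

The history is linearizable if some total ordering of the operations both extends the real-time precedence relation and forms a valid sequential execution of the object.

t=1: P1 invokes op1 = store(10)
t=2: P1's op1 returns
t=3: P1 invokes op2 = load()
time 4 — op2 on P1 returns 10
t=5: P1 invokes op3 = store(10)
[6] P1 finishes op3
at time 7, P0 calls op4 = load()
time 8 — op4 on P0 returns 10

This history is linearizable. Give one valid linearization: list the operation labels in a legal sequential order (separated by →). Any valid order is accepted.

step 1: op1 store(10) — value 10
step 2: op2 load() → 10 — value 10
step 3: op3 store(10) — value 10
step 4: op4 load() → 10 — value 10

op1 → op2 → op3 → op4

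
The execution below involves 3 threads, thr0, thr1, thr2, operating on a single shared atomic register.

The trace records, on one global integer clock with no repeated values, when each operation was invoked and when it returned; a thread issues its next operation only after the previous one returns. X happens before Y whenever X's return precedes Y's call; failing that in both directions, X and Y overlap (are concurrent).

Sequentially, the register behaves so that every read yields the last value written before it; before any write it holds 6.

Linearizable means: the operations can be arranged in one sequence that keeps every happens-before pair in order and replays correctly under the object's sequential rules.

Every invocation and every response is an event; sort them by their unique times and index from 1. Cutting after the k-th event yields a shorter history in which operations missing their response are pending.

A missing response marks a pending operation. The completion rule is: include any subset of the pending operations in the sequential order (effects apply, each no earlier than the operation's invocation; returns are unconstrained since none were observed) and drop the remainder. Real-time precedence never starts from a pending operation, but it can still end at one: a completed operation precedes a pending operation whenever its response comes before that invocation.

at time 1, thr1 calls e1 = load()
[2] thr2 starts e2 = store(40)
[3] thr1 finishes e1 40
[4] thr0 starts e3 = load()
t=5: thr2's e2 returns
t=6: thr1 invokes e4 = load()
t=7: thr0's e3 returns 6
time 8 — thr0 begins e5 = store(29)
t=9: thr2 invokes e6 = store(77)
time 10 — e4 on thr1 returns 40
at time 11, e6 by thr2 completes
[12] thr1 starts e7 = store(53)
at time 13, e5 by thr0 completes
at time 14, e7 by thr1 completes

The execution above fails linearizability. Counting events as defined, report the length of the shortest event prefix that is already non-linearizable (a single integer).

7

a valid linearization of events 1..6 exists, for instance e2, e1:
after step 1 (e2 store(40)): value 40
after step 2 (e1 load() → 40): value 40
once event 7 joins (e3's response, time 7), exhaustive search finds no witness
including or dropping the 1 pending operation (e4) in any combination fails
one such order, e1, e2, e3 (pending dropped), breaks at step 1 where e1 load() → 40 is illegal
one such order, e1, e3, e2 (pending dropped), breaks at step 1 where e1 load() → 40 is illegal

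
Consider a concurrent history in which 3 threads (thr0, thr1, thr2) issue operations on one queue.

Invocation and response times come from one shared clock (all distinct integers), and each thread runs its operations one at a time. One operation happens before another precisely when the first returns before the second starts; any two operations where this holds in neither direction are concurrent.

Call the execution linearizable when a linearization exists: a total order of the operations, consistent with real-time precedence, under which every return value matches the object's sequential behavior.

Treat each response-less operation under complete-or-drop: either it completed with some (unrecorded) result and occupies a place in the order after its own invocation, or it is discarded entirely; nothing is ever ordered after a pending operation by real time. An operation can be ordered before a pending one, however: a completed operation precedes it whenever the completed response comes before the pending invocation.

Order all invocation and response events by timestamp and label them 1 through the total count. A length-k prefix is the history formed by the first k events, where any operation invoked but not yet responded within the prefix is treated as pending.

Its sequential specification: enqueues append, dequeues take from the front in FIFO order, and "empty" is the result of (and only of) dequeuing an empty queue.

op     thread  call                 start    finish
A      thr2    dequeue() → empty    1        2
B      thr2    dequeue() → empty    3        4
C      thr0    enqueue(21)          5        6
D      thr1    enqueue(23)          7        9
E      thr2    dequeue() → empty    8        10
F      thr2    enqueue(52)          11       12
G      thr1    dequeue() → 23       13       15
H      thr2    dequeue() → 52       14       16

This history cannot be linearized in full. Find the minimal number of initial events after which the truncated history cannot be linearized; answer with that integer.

10

one valid order for events 1..9 is A, B, C, D:
1. A dequeue() → empty, leaving queue <>
2. B dequeue() → empty, leaving queue <>
3. C enqueue(21), leaving queue <21>
4. D enqueue(23), leaving queue <21,23>
once event 10 joins (E's response, time 10), exhaustive search finds no witness
e.g. A, B, C, D, E: illegal at step 5, since E dequeue() → empty cannot apply there
e.g. A, B, C, E, D: illegal at step 4, since E dequeue() → empty cannot apply there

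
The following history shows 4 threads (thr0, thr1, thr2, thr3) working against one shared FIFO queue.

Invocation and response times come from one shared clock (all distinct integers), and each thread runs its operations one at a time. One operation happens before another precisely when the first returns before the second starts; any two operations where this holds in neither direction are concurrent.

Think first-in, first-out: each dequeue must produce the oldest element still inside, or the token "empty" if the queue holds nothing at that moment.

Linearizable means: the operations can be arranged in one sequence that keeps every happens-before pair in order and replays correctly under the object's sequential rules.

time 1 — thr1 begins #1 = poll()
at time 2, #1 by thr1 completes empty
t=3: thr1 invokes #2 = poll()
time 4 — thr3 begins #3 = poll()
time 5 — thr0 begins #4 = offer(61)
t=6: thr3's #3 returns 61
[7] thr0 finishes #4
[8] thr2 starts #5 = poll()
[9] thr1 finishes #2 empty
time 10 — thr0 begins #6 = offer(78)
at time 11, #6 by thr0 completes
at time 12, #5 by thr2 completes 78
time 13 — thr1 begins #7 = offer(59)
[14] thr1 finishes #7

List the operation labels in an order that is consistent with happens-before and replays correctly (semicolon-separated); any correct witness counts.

step 1: #1 poll() → empty — queue <>
step 2: #2 poll() → empty — queue <>
step 3: #4 offer(61) — queue <61>
step 4: #3 poll() → 61 — queue <>
step 5: #6 offer(78) — queue <78>
step 6: #5 poll() → 78 — queue <>
step 7: #7 offer(59) — queue <59>

#1; #2; #4; #3; #6; #5; #7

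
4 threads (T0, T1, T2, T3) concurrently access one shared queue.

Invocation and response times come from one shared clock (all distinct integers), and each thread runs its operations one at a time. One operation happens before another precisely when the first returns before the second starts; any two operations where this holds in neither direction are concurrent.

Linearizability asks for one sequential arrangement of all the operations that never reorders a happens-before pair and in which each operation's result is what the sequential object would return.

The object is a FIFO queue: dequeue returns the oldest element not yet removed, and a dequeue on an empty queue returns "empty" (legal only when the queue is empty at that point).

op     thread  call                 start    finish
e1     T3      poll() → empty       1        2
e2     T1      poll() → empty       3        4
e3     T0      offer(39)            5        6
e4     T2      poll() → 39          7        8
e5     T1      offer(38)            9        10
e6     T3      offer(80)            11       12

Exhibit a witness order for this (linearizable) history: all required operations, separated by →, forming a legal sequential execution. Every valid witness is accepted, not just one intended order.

e1 → e2 → e3 → e4 → e5 → e6

step 1: e1 poll() → empty — queue <>
step 2: e2 poll() → empty — queue <>
step 3: e3 offer(39) — queue <39>
step 4: e4 poll() → 39 — queue <>
step 5: e5 offer(38) — queue <38>
step 6: e6 offer(80) — queue <38,80>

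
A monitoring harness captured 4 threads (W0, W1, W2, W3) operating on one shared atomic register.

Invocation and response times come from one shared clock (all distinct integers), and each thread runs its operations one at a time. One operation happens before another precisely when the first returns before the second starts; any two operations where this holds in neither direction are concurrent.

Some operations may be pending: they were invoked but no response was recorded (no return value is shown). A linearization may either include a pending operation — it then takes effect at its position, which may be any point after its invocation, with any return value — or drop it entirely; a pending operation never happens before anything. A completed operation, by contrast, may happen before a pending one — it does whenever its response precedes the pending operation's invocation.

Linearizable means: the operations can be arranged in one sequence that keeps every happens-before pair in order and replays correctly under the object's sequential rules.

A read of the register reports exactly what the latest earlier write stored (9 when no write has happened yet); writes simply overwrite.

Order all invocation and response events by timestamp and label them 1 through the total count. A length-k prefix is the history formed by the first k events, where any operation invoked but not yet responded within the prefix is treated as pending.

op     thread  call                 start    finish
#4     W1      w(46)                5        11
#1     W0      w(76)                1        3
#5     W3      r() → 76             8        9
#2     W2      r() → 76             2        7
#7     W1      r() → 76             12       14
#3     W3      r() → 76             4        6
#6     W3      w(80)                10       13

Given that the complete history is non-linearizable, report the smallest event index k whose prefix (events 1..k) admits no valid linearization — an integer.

events 1..13 are linearizable; a witness order is #1, #2, #3, #5, #4, #6:
after step 1 (#1 w(76)): value 76
after step 2 (#2 r() → 76): value 76
after step 3 (#3 r() → 76): value 76
after step 4 (#5 r() → 76): value 76
after step 5 (#4 w(46)): value 46
after step 6 (#6 w(80)): value 80
event 14 — #7's response, time 14 — after it, nothing linearizes
one such order, #1, #2, #3, #4, #5, #6, #7, breaks at step 5 where #5 r() → 76 is illegal
one such order, #1, #2, #3, #4, #5, #7, #6, breaks at step 5 where #5 r() → 76 is illegal

14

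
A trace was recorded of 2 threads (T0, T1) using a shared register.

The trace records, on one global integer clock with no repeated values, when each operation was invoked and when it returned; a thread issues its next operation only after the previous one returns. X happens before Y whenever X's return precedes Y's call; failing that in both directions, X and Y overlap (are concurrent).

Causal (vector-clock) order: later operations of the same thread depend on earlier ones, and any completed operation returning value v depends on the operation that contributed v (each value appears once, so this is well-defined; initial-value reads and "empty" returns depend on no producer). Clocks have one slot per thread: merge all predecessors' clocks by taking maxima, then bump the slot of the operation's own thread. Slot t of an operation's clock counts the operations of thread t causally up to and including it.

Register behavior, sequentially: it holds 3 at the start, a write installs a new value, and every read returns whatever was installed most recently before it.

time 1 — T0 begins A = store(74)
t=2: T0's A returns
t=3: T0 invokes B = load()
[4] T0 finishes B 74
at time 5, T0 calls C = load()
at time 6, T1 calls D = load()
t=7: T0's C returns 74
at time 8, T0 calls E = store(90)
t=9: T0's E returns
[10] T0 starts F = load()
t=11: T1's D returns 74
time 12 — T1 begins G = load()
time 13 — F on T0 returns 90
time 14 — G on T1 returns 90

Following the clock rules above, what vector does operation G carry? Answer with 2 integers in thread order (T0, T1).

invoked at 1, A has no predecessors; its own T0 bump gives (1, 0)
invoked at 6, D merges VC(A)=(1, 0) and bumps T1's slot → (1, 1)
invoked at 3, B merges VC(A)=(1, 0) and bumps T0's slot → (2, 0)
invoked at 5, C merges VC(A)=(1, 0), VC(B)=(2, 0) and bumps T0's slot → (3, 0)
invoked at 8, E merges VC(C)=(3, 0) and bumps T0's slot → (4, 0)
invoked at 10, F merges VC(E)=(4, 0) and bumps T0's slot → (5, 0)
invoked at 12, G merges VC(D)=(1, 1), VC(E)=(4, 0) and bumps T1's slot → (4, 2)
target: VC(G) = (4, 2)

(4, 2)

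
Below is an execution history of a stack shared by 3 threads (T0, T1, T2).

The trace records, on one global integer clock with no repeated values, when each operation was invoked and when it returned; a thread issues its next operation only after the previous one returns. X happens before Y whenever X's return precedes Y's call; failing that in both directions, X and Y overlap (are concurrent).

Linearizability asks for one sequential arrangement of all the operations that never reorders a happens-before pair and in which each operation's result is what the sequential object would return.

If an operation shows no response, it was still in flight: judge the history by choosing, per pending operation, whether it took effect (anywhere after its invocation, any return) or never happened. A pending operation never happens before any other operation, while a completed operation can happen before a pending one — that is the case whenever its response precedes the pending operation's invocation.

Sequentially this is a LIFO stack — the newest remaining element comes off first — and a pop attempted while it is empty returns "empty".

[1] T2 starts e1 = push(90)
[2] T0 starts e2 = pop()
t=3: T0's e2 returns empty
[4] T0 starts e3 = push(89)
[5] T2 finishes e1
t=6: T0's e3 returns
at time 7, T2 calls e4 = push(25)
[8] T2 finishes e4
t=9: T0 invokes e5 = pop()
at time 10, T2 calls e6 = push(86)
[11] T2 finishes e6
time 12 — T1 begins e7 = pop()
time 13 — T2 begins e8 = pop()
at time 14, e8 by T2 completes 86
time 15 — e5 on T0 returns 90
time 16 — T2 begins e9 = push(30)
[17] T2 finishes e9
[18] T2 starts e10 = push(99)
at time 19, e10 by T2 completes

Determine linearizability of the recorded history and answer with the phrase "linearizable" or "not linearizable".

linearizable

a witness: e2, e3, e1, e4, e6, e8, e7, e5, e9, e10
1. e2 pop() → empty, leaving stack <>
2. e3 push(89), leaving stack <89>
3. e1 push(90), leaving stack <89,90>
4. e4 push(25), leaving stack <89,90,25>
5. e6 push(86), leaving stack <89,90,25,86>
6. e8 pop() → 86, leaving stack <89,90,25>
7. e7 pop() (pending, included), leaving stack <89,90>
8. e5 pop() → 90, leaving stack <89>
9. e9 push(30), leaving stack <89,30>
10. e10 push(99), leaving stack <89,30,99>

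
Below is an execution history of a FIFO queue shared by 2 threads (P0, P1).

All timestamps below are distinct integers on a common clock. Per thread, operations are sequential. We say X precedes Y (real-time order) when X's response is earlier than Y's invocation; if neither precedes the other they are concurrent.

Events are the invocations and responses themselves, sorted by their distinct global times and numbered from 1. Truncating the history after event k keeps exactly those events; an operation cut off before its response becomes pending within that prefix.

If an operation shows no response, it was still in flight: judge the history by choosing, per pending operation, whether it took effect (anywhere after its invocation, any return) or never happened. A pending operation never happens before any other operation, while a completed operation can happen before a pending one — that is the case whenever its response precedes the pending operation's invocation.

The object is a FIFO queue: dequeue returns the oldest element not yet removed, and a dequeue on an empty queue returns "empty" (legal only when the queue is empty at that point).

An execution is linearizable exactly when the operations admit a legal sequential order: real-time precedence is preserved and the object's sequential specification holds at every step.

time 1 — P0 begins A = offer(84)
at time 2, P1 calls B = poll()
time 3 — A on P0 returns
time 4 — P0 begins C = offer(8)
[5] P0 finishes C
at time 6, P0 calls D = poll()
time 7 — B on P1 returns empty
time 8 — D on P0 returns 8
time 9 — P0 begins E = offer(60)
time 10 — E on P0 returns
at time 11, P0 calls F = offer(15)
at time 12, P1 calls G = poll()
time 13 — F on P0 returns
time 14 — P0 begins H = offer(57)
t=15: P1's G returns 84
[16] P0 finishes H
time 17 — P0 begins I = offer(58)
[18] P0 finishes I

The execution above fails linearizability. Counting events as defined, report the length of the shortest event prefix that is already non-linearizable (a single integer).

8

one valid order for events 1..7 is B, A, C:
after step 1 (B poll() → empty): queue <>
after step 2 (A offer(84)): queue <84>
after step 3 (C offer(8)): queue <84,8>
with event 8 included (D responding at time 8), all real-time-consistent orders fail
sample order A, B, C, D stalls at step 2 — B poll() → empty has no legal effect
sample order A, C, B, D stalls at step 3 — B poll() → empty has no legal effect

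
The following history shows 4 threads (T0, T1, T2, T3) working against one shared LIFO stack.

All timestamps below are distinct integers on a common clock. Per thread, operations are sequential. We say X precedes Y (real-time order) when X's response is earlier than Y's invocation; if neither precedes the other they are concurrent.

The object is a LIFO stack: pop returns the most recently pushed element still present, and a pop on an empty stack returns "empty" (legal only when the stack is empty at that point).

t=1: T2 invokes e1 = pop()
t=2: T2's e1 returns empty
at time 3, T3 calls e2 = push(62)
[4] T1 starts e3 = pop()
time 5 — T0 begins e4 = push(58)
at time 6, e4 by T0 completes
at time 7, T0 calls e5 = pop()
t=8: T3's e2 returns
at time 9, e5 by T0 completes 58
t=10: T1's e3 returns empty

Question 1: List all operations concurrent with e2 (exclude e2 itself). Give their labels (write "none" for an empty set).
e3, e4, e5

concurrent with e2 ([3,8]): every op whose interval crosses 3..8
e1 [1,2]: before
e3 [4,10]: concurrent
e4 [5,6]: concurrent
e5 [7,9]: concurrent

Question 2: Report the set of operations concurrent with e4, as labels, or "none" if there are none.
e2, e3

e4 spans [5,6]; an op avoiding the whole window 5..6 is ordered, any other is concurrent
e1 [1,2]: before
e2 [3,8]: concurrent
e3 [4,10]: concurrent
e5 [7,9]: after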